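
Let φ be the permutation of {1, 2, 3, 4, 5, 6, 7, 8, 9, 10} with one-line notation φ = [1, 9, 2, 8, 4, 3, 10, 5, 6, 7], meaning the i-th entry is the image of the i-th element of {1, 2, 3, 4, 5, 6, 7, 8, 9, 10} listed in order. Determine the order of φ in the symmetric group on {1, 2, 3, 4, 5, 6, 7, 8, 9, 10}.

Decomposing into disjoint cycles gives cycle lengths 4, 3, 2, 1.
Since disjoint cycles commute, ord(φ) = lcm(4, 3, 2) = 12.

12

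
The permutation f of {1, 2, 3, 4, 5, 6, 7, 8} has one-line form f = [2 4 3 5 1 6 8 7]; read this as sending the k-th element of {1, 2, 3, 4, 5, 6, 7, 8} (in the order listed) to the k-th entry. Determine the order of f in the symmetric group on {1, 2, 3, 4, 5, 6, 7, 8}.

The disjoint-cycle form of f has cycle lengths 4, 2, 1, 1.
The order of f is the least common multiple of its cycle lengths: lcm(4, 2) = 4.

4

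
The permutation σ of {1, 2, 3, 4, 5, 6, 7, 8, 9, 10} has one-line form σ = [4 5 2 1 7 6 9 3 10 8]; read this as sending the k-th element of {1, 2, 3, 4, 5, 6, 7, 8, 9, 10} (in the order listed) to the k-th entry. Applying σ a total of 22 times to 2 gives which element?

5

Tracing 2 → 5 → … returns to 2 after 7 steps, so 2 lies in a 7-cycle (2 5 7 9 10 8 3).
Since the cycle has length 7, σ^22 acts on it the same as σ^1 (22 mod 7 = 1).
Stepping 1 place around the cycle: 2 → 5.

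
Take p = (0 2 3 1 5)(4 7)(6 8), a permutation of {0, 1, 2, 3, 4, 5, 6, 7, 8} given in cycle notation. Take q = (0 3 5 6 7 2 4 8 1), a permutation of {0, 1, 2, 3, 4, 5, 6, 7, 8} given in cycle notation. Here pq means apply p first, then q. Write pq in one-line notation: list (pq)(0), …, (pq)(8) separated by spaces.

4 6 5 0 2 3 1 8 7

(pq)(x) = q(p(x)). Computing each image: q(p(0)) = q(2) = 4, q(p(1)) = q(5) = 6, q(p(2)) = q(3) = 5, q(p(3)) = q(1) = 0, q(p(4)) = q(7) = 2, q(p(5)) = q(0) = 3, q(p(6)) = q(8) = 1, q(p(7)) = q(4) = 8, q(p(8)) = q(6) = 7.
Hence pq = [4 6 5 0 2 3 1 8 7].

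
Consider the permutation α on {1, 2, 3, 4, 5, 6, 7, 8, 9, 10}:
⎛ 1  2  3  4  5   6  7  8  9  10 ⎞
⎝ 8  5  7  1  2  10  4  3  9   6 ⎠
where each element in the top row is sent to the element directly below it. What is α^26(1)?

Tracing 1 → 8 → … returns to 1 after 5 steps, so 1 lies in a 5-cycle (1 8 3 7 4).
Powers repeat with period 5 on this cycle, and 26 mod 5 = 1, so α^26(1) = α^1(1).
Stepping 1 place around the cycle: 1 → 8.

8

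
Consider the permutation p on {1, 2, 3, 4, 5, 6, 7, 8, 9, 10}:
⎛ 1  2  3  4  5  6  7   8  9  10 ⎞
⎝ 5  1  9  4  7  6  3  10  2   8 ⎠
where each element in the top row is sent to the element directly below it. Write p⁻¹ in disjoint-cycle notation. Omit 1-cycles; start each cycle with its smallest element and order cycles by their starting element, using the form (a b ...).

(1 2 9 3 7 5)(8 10)

First write p in disjoint cycles: (1 5 7 3 9 2)(8 10).
Reversing each cycle (and rotating so the smallest element leads) gives p⁻¹ = (1 2 9 3 7 5)(8 10).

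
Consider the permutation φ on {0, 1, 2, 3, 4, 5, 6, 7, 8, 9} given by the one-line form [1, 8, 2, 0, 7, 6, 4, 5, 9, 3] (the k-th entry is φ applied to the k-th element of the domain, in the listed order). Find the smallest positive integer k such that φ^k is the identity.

Decomposing into disjoint cycles gives cycle lengths 5, 4, 1.
Since disjoint cycles commute, ord(φ) = lcm(5, 4) = 20.

20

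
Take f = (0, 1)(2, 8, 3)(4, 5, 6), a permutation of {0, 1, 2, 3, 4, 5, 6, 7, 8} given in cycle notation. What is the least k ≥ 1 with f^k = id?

6

The cycle type of f is (3, 3, 2, 1).
Since disjoint cycles commute, ord(f) = lcm(3, 3, 2) = 6.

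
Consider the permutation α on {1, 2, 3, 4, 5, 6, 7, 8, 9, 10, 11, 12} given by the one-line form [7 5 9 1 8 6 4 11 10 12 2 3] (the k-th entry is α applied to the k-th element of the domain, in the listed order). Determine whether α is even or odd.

even

In disjoint-cycle form the cycle lengths are 4, 4, 3, 1.
A cycle is odd iff its length is even; α has 2 even-length cycles, so sgn(α) = (−1)^2 and α is even.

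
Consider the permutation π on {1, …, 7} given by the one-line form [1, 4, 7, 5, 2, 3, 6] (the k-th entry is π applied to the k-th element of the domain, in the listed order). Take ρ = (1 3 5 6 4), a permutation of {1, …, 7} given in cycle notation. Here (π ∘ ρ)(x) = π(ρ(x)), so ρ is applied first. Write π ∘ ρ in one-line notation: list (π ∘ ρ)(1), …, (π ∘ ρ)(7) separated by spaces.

Chase each element through ρ then π: 1 → 3 → 7; 2 → 2 → 4; 3 → 5 → 2; 4 → 1 → 1; 5 → 6 → 3; 6 → 4 → 5; 7 → 7 → 6.
Collecting the images, π ∘ ρ = [7 4 2 1 3 5 6].

7 4 2 1 3 5 6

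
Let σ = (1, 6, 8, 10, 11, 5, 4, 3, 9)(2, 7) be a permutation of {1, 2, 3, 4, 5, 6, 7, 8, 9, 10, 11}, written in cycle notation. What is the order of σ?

18

The cycle type of σ is (9, 2).
Since disjoint cycles commute, ord(σ) = lcm(9, 2) = 18.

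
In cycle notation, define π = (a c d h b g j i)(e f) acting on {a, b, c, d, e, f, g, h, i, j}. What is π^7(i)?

j

i lies in the 8-cycle (a c d h b g j i).
Stepping 7 places around the cycle: i → a → c → d → h → b → g → j.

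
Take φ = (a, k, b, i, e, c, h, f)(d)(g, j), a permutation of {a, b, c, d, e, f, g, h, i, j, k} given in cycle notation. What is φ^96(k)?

k

k lies in the 8-cycle (a, k, b, i, e, c, h, f).
On an 8-cycle, φ^8 is the identity, so φ^96 = φ^0 there (96 ≡ 0 mod 8).
So φ^96(k) = k.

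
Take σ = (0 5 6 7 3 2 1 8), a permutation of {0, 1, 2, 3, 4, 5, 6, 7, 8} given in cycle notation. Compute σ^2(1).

0

1 lies in the 8-cycle (0 5 6 7 3 2 1 8).
Advancing 2 steps from 1: 1 → 8 → 0.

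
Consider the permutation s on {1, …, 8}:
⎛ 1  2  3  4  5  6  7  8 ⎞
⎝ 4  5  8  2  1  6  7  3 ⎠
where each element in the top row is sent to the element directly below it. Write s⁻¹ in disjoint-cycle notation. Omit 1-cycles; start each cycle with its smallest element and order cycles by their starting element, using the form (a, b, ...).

The cycle decomposition of s is (1, 4, 2, 5)(3, 8).
Reversing each cycle (and rotating so the smallest element leads) gives s⁻¹ = (1, 5, 2, 4)(3, 8).

(1, 5, 2, 4)(3, 8)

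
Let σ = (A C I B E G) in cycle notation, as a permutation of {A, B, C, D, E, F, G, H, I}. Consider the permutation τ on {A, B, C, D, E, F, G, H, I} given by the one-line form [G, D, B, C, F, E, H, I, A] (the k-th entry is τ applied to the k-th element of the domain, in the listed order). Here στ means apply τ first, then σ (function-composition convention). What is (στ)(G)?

First apply τ: τ(G) = H, then σ(H) = H. Thus (στ)(G) = H.

H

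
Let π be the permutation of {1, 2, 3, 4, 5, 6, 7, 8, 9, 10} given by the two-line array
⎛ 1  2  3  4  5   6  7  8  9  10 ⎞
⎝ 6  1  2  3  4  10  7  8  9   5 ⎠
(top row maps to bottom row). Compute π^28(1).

1

Tracing 1 → 6 → … returns to 1 after 7 steps, so 1 lies in a 7-cycle (1, 6, 10, 5, 4, 3, 2).
On a 7-cycle, π^7 is the identity, so π^28 = π^0 there (28 ≡ 0 mod 7).
So π^28(1) = 1.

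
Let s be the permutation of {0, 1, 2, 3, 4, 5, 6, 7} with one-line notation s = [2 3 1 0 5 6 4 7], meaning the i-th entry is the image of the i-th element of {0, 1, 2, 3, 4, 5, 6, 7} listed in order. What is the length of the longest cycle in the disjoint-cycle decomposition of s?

4

Decomposing into disjoint cycles gives (0 2 1 3)(4 5 6); the longest has length 4.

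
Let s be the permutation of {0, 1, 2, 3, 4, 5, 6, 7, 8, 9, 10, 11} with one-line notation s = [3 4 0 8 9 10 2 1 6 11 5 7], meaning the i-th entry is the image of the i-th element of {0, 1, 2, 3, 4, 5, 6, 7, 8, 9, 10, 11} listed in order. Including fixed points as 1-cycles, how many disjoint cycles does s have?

The cycle decomposition is (0 3 8 6 2)(1 4 9 11 7)(5 10), which has 3 cycles (counting 1-cycles).

3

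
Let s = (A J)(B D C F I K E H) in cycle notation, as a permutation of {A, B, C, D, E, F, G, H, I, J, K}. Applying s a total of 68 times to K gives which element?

K lies in the 8-cycle (B D C F I K E H).
Since the cycle has length 8, s^68 acts on it the same as s^4 (68 mod 8 = 4).
Stepping 4 places around the cycle: K → E → H → B → D.

D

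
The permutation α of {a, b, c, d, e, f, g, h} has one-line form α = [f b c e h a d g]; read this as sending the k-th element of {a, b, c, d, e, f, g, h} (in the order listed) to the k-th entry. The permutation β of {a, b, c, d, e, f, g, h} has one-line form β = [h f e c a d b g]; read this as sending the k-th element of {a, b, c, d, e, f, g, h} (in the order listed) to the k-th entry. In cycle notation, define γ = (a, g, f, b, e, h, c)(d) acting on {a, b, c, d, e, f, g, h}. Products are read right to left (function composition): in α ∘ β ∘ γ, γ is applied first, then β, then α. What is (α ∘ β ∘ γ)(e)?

d

(α ∘ β ∘ γ)(e) = α(β(γ(e))). γ(e) = h, then β(h) = g, then α(g) = d, so the result is d.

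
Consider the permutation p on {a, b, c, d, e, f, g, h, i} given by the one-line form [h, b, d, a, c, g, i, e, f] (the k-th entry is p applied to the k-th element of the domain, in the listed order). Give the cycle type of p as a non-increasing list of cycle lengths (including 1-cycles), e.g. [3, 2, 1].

[5, 3, 1]

The disjoint cycles are (a, h, e, c, d)(b)(f, g, i), with lengths 5, 3, 1 in non-increasing order.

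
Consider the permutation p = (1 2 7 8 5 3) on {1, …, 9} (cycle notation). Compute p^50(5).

5 lies in the 6-cycle (1 2 7 8 5 3).
Powers repeat with period 6 on this cycle, and 50 mod 6 = 2, so p^50(5) = p^2(5).
Advancing 2 steps from 5: 5 → 3 → 1.

1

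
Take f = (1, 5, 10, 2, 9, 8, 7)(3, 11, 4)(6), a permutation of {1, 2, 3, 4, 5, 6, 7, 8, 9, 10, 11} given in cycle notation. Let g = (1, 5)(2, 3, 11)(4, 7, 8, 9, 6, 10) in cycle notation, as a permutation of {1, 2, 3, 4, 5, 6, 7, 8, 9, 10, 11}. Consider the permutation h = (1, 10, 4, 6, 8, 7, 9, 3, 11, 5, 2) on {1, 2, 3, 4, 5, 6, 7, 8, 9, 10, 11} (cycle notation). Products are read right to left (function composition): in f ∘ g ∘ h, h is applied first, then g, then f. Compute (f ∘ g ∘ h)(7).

Apply the permutations in order: h(7) = 9, then g(9) = 6, then f(6) = 6. So (f ∘ g ∘ h)(7) = 6.

6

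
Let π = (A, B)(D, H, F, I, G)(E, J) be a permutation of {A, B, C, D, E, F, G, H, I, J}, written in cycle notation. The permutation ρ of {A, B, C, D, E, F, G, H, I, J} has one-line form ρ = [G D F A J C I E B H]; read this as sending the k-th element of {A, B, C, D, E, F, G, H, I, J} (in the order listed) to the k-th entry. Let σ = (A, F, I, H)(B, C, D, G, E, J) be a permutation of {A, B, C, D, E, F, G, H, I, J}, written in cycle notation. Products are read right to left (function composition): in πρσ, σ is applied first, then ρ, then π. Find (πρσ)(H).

D

Apply the permutations in order: σ(H) = A, then ρ(A) = G, then π(G) = D. So (πρσ)(H) = D.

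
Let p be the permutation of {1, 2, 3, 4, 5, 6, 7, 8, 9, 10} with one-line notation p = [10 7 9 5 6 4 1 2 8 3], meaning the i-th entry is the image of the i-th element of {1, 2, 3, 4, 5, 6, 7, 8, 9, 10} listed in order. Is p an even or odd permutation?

even

In disjoint-cycle form the cycle lengths are 7, 3.
A cycle is odd iff its length is even; p has 0 even-length cycles, so sgn(p) = (−1)^0 and p is even.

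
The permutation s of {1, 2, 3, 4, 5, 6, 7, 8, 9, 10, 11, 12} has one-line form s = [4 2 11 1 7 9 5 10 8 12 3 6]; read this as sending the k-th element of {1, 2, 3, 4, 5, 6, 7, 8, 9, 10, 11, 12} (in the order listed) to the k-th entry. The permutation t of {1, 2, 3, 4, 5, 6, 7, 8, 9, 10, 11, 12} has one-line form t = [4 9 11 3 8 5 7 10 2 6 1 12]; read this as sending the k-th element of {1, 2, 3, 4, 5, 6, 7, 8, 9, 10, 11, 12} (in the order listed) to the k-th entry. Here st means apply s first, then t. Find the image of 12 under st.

5

s(12) = 6, then t(6) = 5; composing gives (st)(12) = 5.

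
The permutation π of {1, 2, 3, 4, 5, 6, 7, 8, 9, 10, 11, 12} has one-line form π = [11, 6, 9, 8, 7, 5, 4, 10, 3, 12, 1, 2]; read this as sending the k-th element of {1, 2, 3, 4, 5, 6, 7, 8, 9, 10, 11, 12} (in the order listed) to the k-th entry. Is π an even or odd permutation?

odd

In disjoint-cycle form the cycle lengths are 8, 2, 2.
A cycle is odd iff its length is even; π has 3 even-length cycles, so sgn(π) = (−1)^3 and π is odd.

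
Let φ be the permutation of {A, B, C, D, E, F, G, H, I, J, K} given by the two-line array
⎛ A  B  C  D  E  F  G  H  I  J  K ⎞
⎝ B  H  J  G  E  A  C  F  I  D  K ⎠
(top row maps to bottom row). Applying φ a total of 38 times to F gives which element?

B

Tracing F → A → … returns to F after 4 steps, so F lies in a 4-cycle (A, B, H, F).
Powers repeat with period 4 on this cycle, and 38 mod 4 = 2, so φ^38(F) = φ^2(F).
Stepping 2 places around the cycle: F → A → B.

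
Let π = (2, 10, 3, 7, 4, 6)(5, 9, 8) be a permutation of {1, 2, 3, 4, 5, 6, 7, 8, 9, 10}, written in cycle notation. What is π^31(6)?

2

6 lies in the 6-cycle (2, 10, 3, 7, 4, 6).
On a 6-cycle, π^6 is the identity, so π^31 = π^1 there (31 ≡ 1 mod 6).
Stepping 1 place around the cycle: 6 → 2.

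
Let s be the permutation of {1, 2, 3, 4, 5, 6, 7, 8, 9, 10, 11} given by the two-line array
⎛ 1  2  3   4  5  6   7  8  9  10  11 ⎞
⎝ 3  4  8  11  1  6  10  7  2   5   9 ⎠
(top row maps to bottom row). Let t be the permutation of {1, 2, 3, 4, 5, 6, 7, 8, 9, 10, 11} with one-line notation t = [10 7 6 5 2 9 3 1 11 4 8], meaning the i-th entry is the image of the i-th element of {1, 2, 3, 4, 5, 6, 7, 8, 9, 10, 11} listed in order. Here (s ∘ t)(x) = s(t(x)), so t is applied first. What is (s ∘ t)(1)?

5

t(1) = 10, then s(10) = 5; composing gives (s ∘ t)(1) = 5.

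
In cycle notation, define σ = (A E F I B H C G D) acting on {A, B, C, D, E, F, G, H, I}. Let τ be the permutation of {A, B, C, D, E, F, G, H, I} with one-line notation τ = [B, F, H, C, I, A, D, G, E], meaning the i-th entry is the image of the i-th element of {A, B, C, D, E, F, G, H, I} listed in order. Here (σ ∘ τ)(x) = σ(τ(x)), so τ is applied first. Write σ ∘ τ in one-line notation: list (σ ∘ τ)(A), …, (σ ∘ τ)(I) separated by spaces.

H I C G B E A D F

(σ ∘ τ)(x) = σ(τ(x)). Computing each image: σ(τ(A)) = σ(B) = H, σ(τ(B)) = σ(F) = I, σ(τ(C)) = σ(H) = C, σ(τ(D)) = σ(C) = G, σ(τ(E)) = σ(I) = B, σ(τ(F)) = σ(A) = E, σ(τ(G)) = σ(D) = A, σ(τ(H)) = σ(G) = D, σ(τ(I)) = σ(E) = F.
Hence σ ∘ τ = [H I C G B E A D F].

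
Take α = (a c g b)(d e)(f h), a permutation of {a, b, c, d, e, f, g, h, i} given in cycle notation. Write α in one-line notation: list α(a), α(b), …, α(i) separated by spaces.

c a g e d h b f i

Each element maps to the next entry in its cycle (wrapping to the front): a→c, b→a, c→g, d→e, e→d, f→h, g→b, h→f, i→i.
Listing these in domain order gives c a g e d h b f i.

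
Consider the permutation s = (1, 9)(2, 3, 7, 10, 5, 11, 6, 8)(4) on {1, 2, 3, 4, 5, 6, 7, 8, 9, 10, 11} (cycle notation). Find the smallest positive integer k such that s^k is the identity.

8

The disjoint cycles have lengths 8, 2, 1.
The order is lcm(8, 2) = 8.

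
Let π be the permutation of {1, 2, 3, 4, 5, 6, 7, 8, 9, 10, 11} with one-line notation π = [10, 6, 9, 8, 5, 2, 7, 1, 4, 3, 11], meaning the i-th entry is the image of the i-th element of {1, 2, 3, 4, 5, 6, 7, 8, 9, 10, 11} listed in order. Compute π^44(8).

Tracing 8 → 1 → … returns to 8 after 6 steps, so 8 lies in a 6-cycle (1 10 3 9 4 8).
Since the cycle has length 6, π^44 acts on it the same as π^2 (44 mod 6 = 2).
Advancing 2 steps from 8: 8 → 1 → 10.

10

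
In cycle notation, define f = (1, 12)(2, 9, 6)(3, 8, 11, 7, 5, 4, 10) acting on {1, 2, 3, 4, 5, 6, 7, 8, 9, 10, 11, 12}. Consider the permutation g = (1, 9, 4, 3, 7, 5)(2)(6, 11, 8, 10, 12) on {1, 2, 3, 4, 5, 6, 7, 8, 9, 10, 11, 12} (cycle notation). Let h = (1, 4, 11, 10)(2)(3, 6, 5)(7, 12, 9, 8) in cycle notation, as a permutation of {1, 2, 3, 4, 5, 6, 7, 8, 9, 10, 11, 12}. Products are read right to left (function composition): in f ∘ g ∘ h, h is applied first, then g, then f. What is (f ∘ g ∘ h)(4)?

11

Apply the permutations in order: h(4) = 11, then g(11) = 8, then f(8) = 11. So (f ∘ g ∘ h)(4) = 11.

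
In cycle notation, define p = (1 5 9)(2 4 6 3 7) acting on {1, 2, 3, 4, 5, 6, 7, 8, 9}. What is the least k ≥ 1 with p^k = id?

The disjoint cycles have lengths 5, 3, 1.
The order of p is the least common multiple of its cycle lengths: lcm(5, 3) = 15.

15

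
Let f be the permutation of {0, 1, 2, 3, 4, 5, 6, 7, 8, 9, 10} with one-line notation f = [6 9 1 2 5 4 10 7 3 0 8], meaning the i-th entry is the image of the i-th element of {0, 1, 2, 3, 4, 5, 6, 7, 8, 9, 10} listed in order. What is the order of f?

The disjoint-cycle form of f has cycle lengths 8, 2, 1.
The order of f is the least common multiple of its cycle lengths: lcm(8, 2) = 8.

8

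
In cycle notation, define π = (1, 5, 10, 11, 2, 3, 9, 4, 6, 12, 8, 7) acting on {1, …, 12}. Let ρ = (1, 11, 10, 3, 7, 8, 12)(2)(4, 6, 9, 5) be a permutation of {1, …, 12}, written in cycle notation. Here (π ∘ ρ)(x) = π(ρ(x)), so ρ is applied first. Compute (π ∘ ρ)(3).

(π ∘ ρ)(3) = π(ρ(3)). ρ(3) = 7, then π(7) = 1. So (π ∘ ρ)(3) = 1.

1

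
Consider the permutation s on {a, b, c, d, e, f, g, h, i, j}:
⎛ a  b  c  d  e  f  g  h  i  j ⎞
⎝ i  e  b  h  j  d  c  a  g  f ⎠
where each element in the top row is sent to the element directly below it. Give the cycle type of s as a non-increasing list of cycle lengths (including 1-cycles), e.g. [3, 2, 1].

[10]

The disjoint cycles are (a i g c b e j f d h), with lengths 10 in non-increasing order.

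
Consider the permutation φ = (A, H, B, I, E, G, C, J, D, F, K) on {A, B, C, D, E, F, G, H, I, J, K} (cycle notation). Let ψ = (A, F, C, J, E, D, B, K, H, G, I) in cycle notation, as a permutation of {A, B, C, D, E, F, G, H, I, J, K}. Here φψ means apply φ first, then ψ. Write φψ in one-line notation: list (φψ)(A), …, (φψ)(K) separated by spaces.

Chase each element through φ then ψ: A → H → G; B → I → A; C → J → E; D → F → C; E → G → I; F → K → H; G → C → J; H → B → K; I → E → D; J → D → B; K → A → F.
So φψ in one-line form is G A E C I H J K D B F.

G A E C I H J K D B F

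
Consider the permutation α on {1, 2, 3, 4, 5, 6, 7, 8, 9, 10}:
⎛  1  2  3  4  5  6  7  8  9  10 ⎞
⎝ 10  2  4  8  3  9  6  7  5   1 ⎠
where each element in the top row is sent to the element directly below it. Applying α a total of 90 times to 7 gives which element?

Tracing 7 → 6 → … returns to 7 after 7 steps, so 7 lies in a 7-cycle (3, 4, 8, 7, 6, 9, 5).
Since the cycle has length 7, α^90 acts on it the same as α^6 (90 mod 7 = 6).
Advancing 6 steps from 7: 7 → 6 → 9 → 5 → 3 → 4 → 8.

8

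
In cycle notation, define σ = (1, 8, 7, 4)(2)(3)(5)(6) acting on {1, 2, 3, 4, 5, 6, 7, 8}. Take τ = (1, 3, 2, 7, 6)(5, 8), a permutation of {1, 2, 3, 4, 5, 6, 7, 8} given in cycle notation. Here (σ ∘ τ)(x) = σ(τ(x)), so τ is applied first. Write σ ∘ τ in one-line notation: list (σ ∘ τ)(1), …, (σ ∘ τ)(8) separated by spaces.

(σ ∘ τ)(x) = σ(τ(x)). Computing each image: σ(τ(1)) = σ(3) = 3, σ(τ(2)) = σ(7) = 4, σ(τ(3)) = σ(2) = 2, σ(τ(4)) = σ(4) = 1, σ(τ(5)) = σ(8) = 7, σ(τ(6)) = σ(1) = 8, σ(τ(7)) = σ(6) = 6, σ(τ(8)) = σ(5) = 5.
Hence σ ∘ τ = [3 4 2 1 7 8 6 5].

3 4 2 1 7 8 6 5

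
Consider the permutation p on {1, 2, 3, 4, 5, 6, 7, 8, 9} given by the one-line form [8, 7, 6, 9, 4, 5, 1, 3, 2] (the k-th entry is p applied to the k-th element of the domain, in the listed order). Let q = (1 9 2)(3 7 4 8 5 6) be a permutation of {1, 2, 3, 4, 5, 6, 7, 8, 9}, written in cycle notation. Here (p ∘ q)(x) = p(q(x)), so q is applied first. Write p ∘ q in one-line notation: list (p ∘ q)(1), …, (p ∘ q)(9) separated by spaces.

(p ∘ q)(x) = p(q(x)). Computing each image: p(q(1)) = p(9) = 2, p(q(2)) = p(1) = 8, p(q(3)) = p(7) = 1, p(q(4)) = p(8) = 3, p(q(5)) = p(6) = 5, p(q(6)) = p(3) = 6, p(q(7)) = p(4) = 9, p(q(8)) = p(5) = 4, p(q(9)) = p(2) = 7.
Hence p ∘ q = [2 8 1 3 5 6 9 4 7].

2 8 1 3 5 6 9 4 7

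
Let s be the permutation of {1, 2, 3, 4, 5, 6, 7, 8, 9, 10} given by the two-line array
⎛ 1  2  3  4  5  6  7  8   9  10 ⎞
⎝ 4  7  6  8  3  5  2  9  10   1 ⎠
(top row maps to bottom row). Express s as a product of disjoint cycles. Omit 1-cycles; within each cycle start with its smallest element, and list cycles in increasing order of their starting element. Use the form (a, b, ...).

(1, 4, 8, 9, 10)(2, 7)(3, 6, 5)

Iterating s from 1 gives 1 → 4 → 8 → 9 → 10 → 1; that is the 5-cycle (1, 4, 8, 9, 10).
Continuing from each remaining unvisited element yields (1, 4, 8, 9, 10)(2, 7)(3, 6, 5).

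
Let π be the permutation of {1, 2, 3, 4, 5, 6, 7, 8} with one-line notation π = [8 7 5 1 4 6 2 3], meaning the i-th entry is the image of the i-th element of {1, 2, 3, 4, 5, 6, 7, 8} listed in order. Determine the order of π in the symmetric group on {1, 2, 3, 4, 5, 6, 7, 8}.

10

Decomposing into disjoint cycles gives cycle lengths 5, 2, 1.
Since disjoint cycles commute, ord(π) = lcm(5, 2) = 10.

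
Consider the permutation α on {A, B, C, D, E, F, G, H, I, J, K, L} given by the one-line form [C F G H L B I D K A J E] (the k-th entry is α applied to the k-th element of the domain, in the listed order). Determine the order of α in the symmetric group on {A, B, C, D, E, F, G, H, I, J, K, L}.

Decomposing into disjoint cycles gives cycle lengths 6, 2, 2, 2.
The order is lcm(6, 2, 2, 2) = 6.

6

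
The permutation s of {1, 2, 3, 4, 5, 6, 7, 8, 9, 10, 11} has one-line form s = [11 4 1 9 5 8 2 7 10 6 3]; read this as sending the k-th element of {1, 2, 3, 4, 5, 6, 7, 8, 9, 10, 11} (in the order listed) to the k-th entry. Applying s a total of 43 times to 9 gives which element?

Tracing 9 → 10 → … returns to 9 after 7 steps, so 9 lies in a 7-cycle (2 4 9 10 6 8 7).
On a 7-cycle, s^7 is the identity, so s^43 = s^1 there (43 ≡ 1 mod 7).
Stepping 1 place around the cycle: 9 → 10.

10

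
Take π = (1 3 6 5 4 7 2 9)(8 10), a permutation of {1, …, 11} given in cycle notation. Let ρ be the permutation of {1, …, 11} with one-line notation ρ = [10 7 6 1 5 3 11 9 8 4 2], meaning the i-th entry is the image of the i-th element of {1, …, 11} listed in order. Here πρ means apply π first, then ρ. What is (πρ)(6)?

5

π(6) = 5, then ρ(5) = 5; composing gives (πρ)(6) = 5.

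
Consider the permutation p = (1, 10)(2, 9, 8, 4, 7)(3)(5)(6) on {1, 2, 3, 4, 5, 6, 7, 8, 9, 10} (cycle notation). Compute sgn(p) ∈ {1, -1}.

The cycle lengths are 5, 2, 1, 1, 1.
A cycle is odd iff its length is even; p has 1 even-length cycle, so sgn(p) = (−1)^1 and p is odd.

-1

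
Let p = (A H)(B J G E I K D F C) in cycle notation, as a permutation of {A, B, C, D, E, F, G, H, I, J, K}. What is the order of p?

The disjoint cycles have lengths 9, 2.
The order of p is the least common multiple of its cycle lengths: lcm(9, 2) = 18.

18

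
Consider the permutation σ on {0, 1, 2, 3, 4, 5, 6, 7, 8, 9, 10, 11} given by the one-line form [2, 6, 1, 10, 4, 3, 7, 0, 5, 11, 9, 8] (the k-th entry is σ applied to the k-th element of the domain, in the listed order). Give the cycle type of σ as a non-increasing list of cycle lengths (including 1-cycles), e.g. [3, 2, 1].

[6, 5, 1]

The disjoint cycles are (0, 2, 1, 6, 7)(3, 10, 9, 11, 8, 5)(4), with lengths 6, 5, 1 in non-increasing order.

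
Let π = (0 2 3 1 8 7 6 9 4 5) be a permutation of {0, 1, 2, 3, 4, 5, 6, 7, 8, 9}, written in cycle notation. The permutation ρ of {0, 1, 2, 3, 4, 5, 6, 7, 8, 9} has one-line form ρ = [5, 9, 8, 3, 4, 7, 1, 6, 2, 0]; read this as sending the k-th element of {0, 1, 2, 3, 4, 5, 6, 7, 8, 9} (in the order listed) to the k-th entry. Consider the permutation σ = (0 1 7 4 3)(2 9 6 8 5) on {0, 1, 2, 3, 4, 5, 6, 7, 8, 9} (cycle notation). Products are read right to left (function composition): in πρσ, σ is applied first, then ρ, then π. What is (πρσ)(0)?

Apply the permutations in order: σ(0) = 1, then ρ(1) = 9, then π(9) = 4. So (πρσ)(0) = 4.

4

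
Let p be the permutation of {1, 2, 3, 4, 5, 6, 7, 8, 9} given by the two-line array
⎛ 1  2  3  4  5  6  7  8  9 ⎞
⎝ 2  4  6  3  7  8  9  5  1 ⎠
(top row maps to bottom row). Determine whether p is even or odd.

In disjoint-cycle form the cycle lengths are 9.
A cycle is odd iff its length is even; p has 0 even-length cycles, so sgn(p) = (−1)^0 and p is even.

even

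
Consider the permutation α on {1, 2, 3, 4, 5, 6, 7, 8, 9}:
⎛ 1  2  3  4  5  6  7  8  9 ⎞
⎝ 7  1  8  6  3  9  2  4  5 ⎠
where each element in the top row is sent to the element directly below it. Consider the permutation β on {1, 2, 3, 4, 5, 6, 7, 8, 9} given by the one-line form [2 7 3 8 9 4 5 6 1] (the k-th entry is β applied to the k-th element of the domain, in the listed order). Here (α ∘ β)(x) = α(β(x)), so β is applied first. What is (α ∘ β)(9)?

7

(α ∘ β)(9) = α(β(9)). β(9) = 1, then α(1) = 7. So (α ∘ β)(9) = 7.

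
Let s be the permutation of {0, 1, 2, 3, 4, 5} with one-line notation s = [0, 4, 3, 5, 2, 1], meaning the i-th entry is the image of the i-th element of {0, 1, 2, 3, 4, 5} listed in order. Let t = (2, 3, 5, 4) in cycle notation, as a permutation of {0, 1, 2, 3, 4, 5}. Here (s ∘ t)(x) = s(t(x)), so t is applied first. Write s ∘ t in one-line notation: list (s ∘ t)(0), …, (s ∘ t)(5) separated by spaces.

0 4 5 1 3 2

Chase each element through t then s: 0 → 0 → 0; 1 → 1 → 4; 2 → 3 → 5; 3 → 5 → 1; 4 → 2 → 3; 5 → 4 → 2.
So s ∘ t in one-line form is 0 4 5 1 3 2.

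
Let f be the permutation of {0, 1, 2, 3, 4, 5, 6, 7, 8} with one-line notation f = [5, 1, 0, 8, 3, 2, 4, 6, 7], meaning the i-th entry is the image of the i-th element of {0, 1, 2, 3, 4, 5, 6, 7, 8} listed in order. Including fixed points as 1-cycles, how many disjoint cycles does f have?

3

The cycle decomposition is (0 5 2)(1)(3 8 7 6 4), which has 3 cycles (counting 1-cycles).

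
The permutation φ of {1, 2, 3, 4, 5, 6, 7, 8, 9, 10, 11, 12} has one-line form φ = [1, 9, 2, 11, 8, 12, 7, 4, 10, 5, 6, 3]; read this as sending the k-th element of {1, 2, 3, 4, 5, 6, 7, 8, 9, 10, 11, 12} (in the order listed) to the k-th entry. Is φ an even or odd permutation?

In disjoint-cycle form the cycle lengths are 10, 1, 1.
A cycle is odd iff its length is even; φ has 1 even-length cycle, so sgn(φ) = (−1)^1 and φ is odd.

odd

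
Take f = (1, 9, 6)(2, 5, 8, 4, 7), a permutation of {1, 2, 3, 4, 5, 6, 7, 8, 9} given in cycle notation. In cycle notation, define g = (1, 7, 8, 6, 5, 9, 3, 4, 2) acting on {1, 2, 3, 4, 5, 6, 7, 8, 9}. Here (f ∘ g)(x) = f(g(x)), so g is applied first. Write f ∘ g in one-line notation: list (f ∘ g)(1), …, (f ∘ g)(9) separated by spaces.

(f ∘ g)(x) = f(g(x)). Computing each image: f(g(1)) = f(7) = 2, f(g(2)) = f(1) = 9, f(g(3)) = f(4) = 7, f(g(4)) = f(2) = 5, f(g(5)) = f(9) = 6, f(g(6)) = f(5) = 8, f(g(7)) = f(8) = 4, f(g(8)) = f(6) = 1, f(g(9)) = f(3) = 3.
Hence f ∘ g = [2 9 7 5 6 8 4 1 3].

2 9 7 5 6 8 4 1 3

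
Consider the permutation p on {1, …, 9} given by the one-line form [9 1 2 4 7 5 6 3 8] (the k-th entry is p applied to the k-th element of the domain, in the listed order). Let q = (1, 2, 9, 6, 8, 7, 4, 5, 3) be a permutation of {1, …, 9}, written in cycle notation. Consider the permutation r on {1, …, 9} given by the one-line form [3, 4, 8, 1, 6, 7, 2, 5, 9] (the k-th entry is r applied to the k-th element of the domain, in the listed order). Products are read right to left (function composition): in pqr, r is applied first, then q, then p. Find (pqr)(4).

1

Apply the permutations in order: r(4) = 1, then q(1) = 2, then p(2) = 1. So (pqr)(4) = 1.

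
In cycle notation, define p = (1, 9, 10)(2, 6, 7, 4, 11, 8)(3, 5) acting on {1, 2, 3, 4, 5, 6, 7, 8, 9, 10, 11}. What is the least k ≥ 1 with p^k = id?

6

The cycle type of p is (6, 3, 2).
Since disjoint cycles commute, ord(p) = lcm(6, 3, 2) = 6.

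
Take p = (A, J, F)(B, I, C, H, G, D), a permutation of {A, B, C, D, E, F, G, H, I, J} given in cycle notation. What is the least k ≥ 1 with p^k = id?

6

The disjoint cycles have lengths 6, 3, 1.
The order of p is the least common multiple of its cycle lengths: lcm(6, 3) = 6.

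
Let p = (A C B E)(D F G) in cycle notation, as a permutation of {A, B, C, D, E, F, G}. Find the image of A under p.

C

A appears in (A C B E); the next entry (wrapping around) is C.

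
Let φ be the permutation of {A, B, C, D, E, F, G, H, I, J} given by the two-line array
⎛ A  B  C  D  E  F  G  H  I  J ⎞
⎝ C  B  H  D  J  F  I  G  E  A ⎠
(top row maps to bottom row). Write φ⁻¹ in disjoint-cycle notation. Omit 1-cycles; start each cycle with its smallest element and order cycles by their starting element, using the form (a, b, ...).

The cycle decomposition of φ is (A, C, H, G, I, E, J).
Reversing each cycle (and rotating so the smallest element leads) gives φ⁻¹ = (A, J, E, I, G, H, C).

(A, J, E, I, G, H, C)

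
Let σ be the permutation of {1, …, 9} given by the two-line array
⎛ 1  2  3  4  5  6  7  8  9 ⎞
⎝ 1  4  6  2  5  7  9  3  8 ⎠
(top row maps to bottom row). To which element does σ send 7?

9

The entry below 7 in the array is 9, so σ(7) = 9.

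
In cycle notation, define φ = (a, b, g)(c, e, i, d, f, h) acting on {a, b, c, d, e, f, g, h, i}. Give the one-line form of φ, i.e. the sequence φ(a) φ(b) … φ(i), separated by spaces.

Each element maps to the next entry in its cycle (wrapping to the front): a→b, b→g, c→e, d→f, e→i, f→h, g→a, h→c, i→d.
So the one-line form is b g e f i h a c d.

b g e f i h a c d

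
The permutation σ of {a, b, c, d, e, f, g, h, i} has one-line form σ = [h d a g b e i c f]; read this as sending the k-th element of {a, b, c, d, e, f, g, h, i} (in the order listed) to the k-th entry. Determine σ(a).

a is element number 1 of the domain, and entry number 1 of the one-line form is h, so σ(a) = h.

h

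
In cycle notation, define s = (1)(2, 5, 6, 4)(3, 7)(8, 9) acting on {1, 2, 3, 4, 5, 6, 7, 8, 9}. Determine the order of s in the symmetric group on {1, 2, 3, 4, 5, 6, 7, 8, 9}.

4

The disjoint cycles have lengths 4, 2, 2, 1.
The order is lcm(4, 2, 2) = 4.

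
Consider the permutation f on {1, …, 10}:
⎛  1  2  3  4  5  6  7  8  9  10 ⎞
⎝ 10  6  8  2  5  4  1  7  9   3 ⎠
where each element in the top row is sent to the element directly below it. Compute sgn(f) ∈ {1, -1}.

1

In disjoint-cycle form the cycle lengths are 5, 3, 1, 1.
A cycle is odd iff its length is even; f has 0 even-length cycles, so sgn(f) = (−1)^0 and f is even.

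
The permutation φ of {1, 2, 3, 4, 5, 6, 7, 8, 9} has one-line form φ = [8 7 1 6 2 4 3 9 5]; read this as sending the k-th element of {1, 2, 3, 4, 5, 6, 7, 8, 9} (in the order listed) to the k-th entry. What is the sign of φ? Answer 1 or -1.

In disjoint-cycle form the cycle lengths are 7, 2.
A cycle of length ℓ contributes ℓ−1 transpositions, so φ is a product of 6 + 1 = 7 transpositions — odd.

-1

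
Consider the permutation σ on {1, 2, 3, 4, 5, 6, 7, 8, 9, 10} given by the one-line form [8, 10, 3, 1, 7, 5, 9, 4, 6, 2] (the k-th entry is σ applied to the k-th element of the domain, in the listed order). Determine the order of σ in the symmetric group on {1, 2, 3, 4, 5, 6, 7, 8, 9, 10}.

12

Writing σ as disjoint cycles, the cycle lengths are 4, 3, 2, 1.
The order of σ is the least common multiple of its cycle lengths: lcm(4, 3, 2) = 12.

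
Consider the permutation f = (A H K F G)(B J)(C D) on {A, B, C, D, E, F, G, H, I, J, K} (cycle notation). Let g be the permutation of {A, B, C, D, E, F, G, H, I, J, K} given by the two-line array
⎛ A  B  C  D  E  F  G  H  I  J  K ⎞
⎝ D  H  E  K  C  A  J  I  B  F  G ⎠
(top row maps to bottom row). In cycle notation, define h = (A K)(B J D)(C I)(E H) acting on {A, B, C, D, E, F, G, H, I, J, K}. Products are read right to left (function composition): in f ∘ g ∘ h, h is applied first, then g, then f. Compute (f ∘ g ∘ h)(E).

(f ∘ g ∘ h)(E) = f(g(h(E))). h(E) = H, then g(H) = I, then f(I) = I, so the result is I.

I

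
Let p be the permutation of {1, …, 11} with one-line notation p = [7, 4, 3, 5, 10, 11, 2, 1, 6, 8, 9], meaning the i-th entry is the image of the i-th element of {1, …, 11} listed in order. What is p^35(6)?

Tracing 6 → 11 → … returns to 6 after 3 steps, so 6 lies in a 3-cycle (6 11 9).
Since the cycle has length 3, p^35 acts on it the same as p^2 (35 mod 3 = 2).
Advancing 2 steps from 6: 6 → 11 → 9.

9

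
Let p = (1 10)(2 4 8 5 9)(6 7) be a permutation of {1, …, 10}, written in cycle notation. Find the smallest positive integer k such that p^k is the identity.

10

The disjoint cycles have lengths 5, 2, 2, 1.
The order is lcm(5, 2, 2) = 10.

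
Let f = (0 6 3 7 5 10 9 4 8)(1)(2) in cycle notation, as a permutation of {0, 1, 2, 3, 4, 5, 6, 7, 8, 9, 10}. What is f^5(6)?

6 lies in the 9-cycle (0 6 3 7 5 10 9 4 8).
Advancing 5 steps from 6: 6 → 3 → 7 → 5 → 10 → 9.

9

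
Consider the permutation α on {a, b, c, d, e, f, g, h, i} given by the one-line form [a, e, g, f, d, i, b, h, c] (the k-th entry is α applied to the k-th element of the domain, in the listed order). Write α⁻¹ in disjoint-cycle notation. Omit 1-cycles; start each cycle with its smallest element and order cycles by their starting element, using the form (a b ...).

(b g c i f d e)

The cycle decomposition of α is (b e d f i c g).
Reversing each cycle (and rotating so the smallest element leads) gives α⁻¹ = (b g c i f d e).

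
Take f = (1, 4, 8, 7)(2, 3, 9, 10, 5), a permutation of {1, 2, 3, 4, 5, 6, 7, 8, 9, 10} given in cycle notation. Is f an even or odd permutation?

The cycle lengths are 5, 4, 1.
A cycle of length ℓ contributes ℓ−1 transpositions, so f is a product of 4 + 3 = 7 transpositions — odd.

odd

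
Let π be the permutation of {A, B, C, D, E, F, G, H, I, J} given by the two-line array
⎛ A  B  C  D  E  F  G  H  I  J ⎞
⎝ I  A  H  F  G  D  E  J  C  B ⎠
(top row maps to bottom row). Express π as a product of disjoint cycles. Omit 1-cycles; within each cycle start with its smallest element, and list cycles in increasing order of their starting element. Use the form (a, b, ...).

(A, I, C, H, J, B)(D, F)(E, G)

Start at A and follow images: A → I → C → H → J → B → A, giving the cycle (A, I, C, H, J, B).
Repeating from the next unused element and collecting all non-trivial cycles gives (A, I, C, H, J, B)(D, F)(E, G).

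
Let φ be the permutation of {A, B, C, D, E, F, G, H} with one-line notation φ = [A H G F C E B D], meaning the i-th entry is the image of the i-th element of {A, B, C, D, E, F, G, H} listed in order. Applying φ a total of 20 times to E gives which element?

F

Tracing E → C → … returns to E after 7 steps, so E lies in a 7-cycle (B, H, D, F, E, C, G).
Since the cycle has length 7, φ^20 acts on it the same as φ^6 (20 mod 7 = 6).
Advancing 6 steps from E: E → C → G → B → H → D → F.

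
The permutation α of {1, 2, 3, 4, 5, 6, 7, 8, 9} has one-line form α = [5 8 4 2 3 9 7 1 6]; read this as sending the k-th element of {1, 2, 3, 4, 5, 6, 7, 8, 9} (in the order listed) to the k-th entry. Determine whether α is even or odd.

even

In disjoint-cycle form the cycle lengths are 6, 2, 1.
A cycle of length ℓ contributes ℓ−1 transpositions, so α is a product of 5 + 1 = 6 transpositions — even.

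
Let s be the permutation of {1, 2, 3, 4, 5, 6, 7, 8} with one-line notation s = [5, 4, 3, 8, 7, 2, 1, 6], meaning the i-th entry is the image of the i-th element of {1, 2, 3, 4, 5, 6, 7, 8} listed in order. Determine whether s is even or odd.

In disjoint-cycle form the cycle lengths are 4, 3, 1.
A cycle is odd iff its length is even; s has 1 even-length cycle, so sgn(s) = (−1)^1 and s is odd.

odd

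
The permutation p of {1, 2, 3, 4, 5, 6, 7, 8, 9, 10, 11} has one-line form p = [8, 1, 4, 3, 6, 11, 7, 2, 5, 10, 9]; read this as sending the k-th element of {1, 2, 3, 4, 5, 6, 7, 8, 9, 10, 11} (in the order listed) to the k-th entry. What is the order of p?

12

Decomposing into disjoint cycles gives cycle lengths 4, 3, 2, 1, 1.
The order is lcm(4, 3, 2) = 12.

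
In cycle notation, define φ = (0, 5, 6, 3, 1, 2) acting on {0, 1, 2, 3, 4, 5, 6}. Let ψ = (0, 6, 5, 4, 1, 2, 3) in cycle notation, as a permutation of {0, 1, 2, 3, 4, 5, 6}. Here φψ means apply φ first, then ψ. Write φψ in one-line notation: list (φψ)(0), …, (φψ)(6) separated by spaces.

4 3 6 2 1 5 0

Chase each element through φ then ψ: 0 → 5 → 4; 1 → 2 → 3; 2 → 0 → 6; 3 → 1 → 2; 4 → 4 → 1; 5 → 6 → 5; 6 → 3 → 0.
So φψ in one-line form is 4 3 6 2 1 5 0.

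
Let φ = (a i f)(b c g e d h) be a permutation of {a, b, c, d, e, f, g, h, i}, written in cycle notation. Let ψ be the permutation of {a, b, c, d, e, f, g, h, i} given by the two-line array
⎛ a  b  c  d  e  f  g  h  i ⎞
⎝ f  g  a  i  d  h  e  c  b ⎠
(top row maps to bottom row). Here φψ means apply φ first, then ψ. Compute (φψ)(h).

g

φ(h) = b, then ψ(b) = g; composing gives (φψ)(h) = g.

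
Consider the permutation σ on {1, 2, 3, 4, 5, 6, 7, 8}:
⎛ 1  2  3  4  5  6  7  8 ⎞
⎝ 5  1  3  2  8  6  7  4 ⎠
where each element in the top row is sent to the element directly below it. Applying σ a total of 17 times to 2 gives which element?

5

Tracing 2 → 1 → … returns to 2 after 5 steps, so 2 lies in a 5-cycle (1 5 8 4 2).
Since the cycle has length 5, σ^17 acts on it the same as σ^2 (17 mod 5 = 2).
Advancing 2 steps from 2: 2 → 1 → 5.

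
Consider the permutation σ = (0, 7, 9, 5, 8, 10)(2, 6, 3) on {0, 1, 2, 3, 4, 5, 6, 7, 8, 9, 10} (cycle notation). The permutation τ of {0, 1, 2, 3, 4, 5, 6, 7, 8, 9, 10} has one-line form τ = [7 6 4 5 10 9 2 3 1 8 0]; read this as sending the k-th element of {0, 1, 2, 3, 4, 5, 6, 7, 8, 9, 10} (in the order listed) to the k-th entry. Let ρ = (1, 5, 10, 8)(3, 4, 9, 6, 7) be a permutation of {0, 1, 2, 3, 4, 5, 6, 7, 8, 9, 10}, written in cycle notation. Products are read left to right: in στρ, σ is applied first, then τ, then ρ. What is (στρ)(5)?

(στρ)(5) = ρ(τ(σ(5))). σ(5) = 8, then τ(8) = 1, then ρ(1) = 5, so the result is 5.

5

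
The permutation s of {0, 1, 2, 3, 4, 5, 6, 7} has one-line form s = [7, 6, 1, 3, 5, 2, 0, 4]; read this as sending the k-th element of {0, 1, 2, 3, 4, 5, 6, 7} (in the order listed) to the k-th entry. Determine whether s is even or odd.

In disjoint-cycle form the cycle lengths are 7, 1.
A cycle is odd iff its length is even; s has 0 even-length cycles, so sgn(s) = (−1)^0 and s is even.

even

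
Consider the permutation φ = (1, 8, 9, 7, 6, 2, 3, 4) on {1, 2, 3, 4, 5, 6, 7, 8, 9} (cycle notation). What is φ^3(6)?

6 lies in the 8-cycle (1, 8, 9, 7, 6, 2, 3, 4).
Advancing 3 steps from 6: 6 → 2 → 3 → 4.

4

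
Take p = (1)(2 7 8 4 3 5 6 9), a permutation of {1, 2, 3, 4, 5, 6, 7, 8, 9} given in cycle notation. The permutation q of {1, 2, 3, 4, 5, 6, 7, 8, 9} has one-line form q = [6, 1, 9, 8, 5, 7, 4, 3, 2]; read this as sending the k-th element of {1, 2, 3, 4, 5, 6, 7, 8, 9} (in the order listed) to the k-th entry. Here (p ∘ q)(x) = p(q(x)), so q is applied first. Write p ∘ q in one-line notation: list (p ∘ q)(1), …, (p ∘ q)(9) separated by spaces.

(p ∘ q)(x) = p(q(x)). Computing each image: p(q(1)) = p(6) = 9, p(q(2)) = p(1) = 1, p(q(3)) = p(9) = 2, p(q(4)) = p(8) = 4, p(q(5)) = p(5) = 6, p(q(6)) = p(7) = 8, p(q(7)) = p(4) = 3, p(q(8)) = p(3) = 5, p(q(9)) = p(2) = 7.
Hence p ∘ q = [9 1 2 4 6 8 3 5 7].

9 1 2 4 6 8 3 5 7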